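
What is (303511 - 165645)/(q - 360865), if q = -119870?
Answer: -137866/480735 ≈ -0.28678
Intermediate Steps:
(303511 - 165645)/(q - 360865) = (303511 - 165645)/(-119870 - 360865) = 137866/(-480735) = 137866*(-1/480735) = -137866/480735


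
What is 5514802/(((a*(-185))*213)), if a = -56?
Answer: 2757401/1103340 ≈ 2.4991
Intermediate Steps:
5514802/(((a*(-185))*213)) = 5514802/((-56*(-185)*213)) = 5514802/((10360*213)) = 5514802/2206680 = 5514802*(1/2206680) = 2757401/1103340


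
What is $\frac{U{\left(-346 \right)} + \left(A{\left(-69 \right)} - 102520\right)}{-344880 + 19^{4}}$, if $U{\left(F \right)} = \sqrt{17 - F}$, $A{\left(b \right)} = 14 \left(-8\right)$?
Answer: $\frac{102632}{214559} - \frac{11 \sqrt{3}}{214559} \approx 0.47825$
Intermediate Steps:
$A{\left(b \right)} = -112$
$\frac{U{\left(-346 \right)} + \left(A{\left(-69 \right)} - 102520\right)}{-344880 + 19^{4}} = \frac{\sqrt{17 - -346} - 102632}{-344880 + 19^{4}} = \frac{\sqrt{17 + 346} - 102632}{-344880 + 130321} = \frac{\sqrt{363} - 102632}{-214559} = \left(11 \sqrt{3} - 102632\right) \left(- \frac{1}{214559}\right) = \left(-102632 + 11 \sqrt{3}\right) \left(- \frac{1}{214559}\right) = \frac{102632}{214559} - \frac{11 \sqrt{3}}{214559}$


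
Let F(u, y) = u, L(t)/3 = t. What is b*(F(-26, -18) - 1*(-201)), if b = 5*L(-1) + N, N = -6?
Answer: -3675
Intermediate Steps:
L(t) = 3*t
b = -21 (b = 5*(3*(-1)) - 6 = 5*(-3) - 6 = -15 - 6 = -21)
b*(F(-26, -18) - 1*(-201)) = -21*(-26 - 1*(-201)) = -21*(-26 + 201) = -21*175 = -3675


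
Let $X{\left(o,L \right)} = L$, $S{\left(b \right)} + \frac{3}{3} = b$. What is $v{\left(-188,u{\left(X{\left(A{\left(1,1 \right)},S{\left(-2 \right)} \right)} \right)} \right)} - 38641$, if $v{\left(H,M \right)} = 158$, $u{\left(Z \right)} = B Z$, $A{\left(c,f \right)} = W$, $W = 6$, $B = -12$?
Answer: $-38483$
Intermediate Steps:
$S{\left(b \right)} = -1 + b$
$A{\left(c,f \right)} = 6$
$u{\left(Z \right)} = - 12 Z$
$v{\left(-188,u{\left(X{\left(A{\left(1,1 \right)},S{\left(-2 \right)} \right)} \right)} \right)} - 38641 = 158 - 38641 = -38483$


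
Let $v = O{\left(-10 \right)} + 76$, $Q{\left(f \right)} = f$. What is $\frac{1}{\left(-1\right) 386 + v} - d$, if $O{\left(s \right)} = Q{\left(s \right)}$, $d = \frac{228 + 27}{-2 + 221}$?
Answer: $- \frac{27273}{23360} \approx -1.1675$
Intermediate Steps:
$d = \frac{85}{73}$ ($d = \frac{255}{219} = 255 \cdot \frac{1}{219} = \frac{85}{73} \approx 1.1644$)
$O{\left(s \right)} = s$
$v = 66$ ($v = -10 + 76 = 66$)
$\frac{1}{\left(-1\right) 386 + v} - d = \frac{1}{\left(-1\right) 386 + 66} - \frac{85}{73} = \frac{1}{-386 + 66} - \frac{85}{73} = \frac{1}{-320} - \frac{85}{73} = - \frac{1}{320} - \frac{85}{73} = - \frac{27273}{23360}$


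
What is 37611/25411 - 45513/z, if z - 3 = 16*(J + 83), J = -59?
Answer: -126886154/1092673 ≈ -116.12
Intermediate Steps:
z = 387 (z = 3 + 16*(-59 + 83) = 3 + 16*24 = 3 + 384 = 387)
37611/25411 - 45513/z = 37611/25411 - 45513/387 = 37611*(1/25411) - 45513*1/387 = 37611/25411 - 5057/43 = -126886154/1092673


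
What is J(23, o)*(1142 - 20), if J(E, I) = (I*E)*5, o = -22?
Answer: -2838660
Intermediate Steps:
J(E, I) = 5*E*I (J(E, I) = (E*I)*5 = 5*E*I)
J(23, o)*(1142 - 20) = (5*23*(-22))*(1142 - 20) = -2530*1122 = -2838660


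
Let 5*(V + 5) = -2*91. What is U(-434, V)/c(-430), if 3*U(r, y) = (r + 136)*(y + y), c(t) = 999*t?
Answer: -6854/357975 ≈ -0.019147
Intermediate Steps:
V = -207/5 (V = -5 + (-2*91)/5 = -5 + (⅕)*(-182) = -5 - 182/5 = -207/5 ≈ -41.400)
U(r, y) = 2*y*(136 + r)/3 (U(r, y) = ((r + 136)*(y + y))/3 = ((136 + r)*(2*y))/3 = (2*y*(136 + r))/3 = 2*y*(136 + r)/3)
U(-434, V)/c(-430) = ((⅔)*(-207/5)*(136 - 434))/((999*(-430))) = ((⅔)*(-207/5)*(-298))/(-429570) = (41124/5)*(-1/429570) = -6854/357975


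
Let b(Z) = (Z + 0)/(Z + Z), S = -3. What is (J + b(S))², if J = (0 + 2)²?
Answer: 81/4 ≈ 20.250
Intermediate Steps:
b(Z) = ½ (b(Z) = Z/((2*Z)) = Z*(1/(2*Z)) = ½)
J = 4 (J = 2² = 4)
(J + b(S))² = (4 + ½)² = (9/2)² = 81/4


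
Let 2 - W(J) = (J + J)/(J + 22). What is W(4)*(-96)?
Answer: -2112/13 ≈ -162.46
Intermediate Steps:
W(J) = 2 - 2*J/(22 + J) (W(J) = 2 - (J + J)/(J + 22) = 2 - 2*J/(22 + J))
W(4)*(-96) = (44/(22 + 4))*(-96) = (44/26)*(-96) = (44*(1/26))*(-96) = (22/13)*(-96) = -2112/13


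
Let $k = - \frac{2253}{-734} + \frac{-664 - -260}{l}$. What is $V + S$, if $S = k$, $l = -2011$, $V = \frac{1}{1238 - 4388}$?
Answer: $\frac{3801144694}{1162408275} \approx 3.2701$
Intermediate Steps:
$V = - \frac{1}{3150}$ ($V = \frac{1}{-3150} = - \frac{1}{3150} \approx -0.00031746$)
$k = \frac{4827319}{1476074}$ ($k = - \frac{2253}{-734} + \frac{-664 - -260}{-2011} = \left(-2253\right) \left(- \frac{1}{734}\right) + \left(-664 + 260\right) \left(- \frac{1}{2011}\right) = \frac{2253}{734} - - \frac{404}{2011} = \frac{2253}{734} + \frac{404}{2011} = \frac{4827319}{1476074} \approx 3.2704$)
$S = \frac{4827319}{1476074} \approx 3.2704$
$V + S = - \frac{1}{3150} + \frac{4827319}{1476074} = \frac{3801144694}{1162408275}$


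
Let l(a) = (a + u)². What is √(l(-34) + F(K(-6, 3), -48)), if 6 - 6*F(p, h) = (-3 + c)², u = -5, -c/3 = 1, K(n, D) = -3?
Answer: 2*√379 ≈ 38.936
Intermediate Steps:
c = -3 (c = -3*1 = -3)
F(p, h) = -5 (F(p, h) = 1 - (-3 - 3)²/6 = 1 - ⅙*(-6)² = 1 - ⅙*36 = 1 - 6 = -5)
l(a) = (-5 + a)² (l(a) = (a - 5)² = (-5 + a)²)
√(l(-34) + F(K(-6, 3), -48)) = √((-5 - 34)² - 5) = √((-39)² - 5) = √(1521 - 5) = √1516 = 2*√379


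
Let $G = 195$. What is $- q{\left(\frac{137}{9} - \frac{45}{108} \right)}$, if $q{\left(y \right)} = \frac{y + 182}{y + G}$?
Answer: $- \frac{545}{581} \approx -0.93804$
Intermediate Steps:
$q{\left(y \right)} = \frac{182 + y}{195 + y}$ ($q{\left(y \right)} = \frac{y + 182}{y + 195} = \frac{182 + y}{195 + y}$)
$- q{\left(\frac{137}{9} - \frac{45}{108} \right)} = - \frac{182 + \left(\frac{137}{9} - \frac{45}{108}\right)}{195 + \left(\frac{137}{9} - \frac{45}{108}\right)} = - \frac{182 + \left(137 \cdot \frac{1}{9} - \frac{5}{12}\right)}{195 + \left(137 \cdot \frac{1}{9} - \frac{5}{12}\right)} = - \frac{182 + \left(\frac{137}{9} - \frac{5}{12}\right)}{195 + \left(\frac{137}{9} - \frac{5}{12}\right)} = - \frac{182 + \frac{533}{36}}{195 + \frac{533}{36}} = - \frac{7085}{\frac{7553}{36} \cdot 36} = - \frac{36 \cdot 7085}{7553 \cdot 36} = \left(-1\right) \frac{545}{581} = - \frac{545}{581}$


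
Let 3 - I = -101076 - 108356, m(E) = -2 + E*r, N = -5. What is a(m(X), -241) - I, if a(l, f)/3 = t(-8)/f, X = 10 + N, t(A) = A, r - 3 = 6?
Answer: -50473811/241 ≈ -2.0944e+5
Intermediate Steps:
r = 9 (r = 3 + 6 = 9)
X = 5 (X = 10 - 5 = 5)
m(E) = -2 + 9*E (m(E) = -2 + E*9 = -2 + 9*E)
a(l, f) = -24/f (a(l, f) = 3*(-8/f) = -24/f)
I = 209435 (I = 3 - (-101076 - 108356) = 3 - 1*(-209432) = 3 + 209432 = 209435)
a(m(X), -241) - I = -24/(-241) - 1*209435 = -24*(-1/241) - 209435 = 24/241 - 209435 = -50473811/241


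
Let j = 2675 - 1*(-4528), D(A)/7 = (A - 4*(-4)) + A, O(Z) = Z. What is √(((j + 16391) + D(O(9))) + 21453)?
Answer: √45285 ≈ 212.80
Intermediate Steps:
D(A) = 112 + 14*A (D(A) = 7*((A - 4*(-4)) + A) = 7*((A + 16) + A) = 7*((16 + A) + A) = 7*(16 + 2*A) = 112 + 14*A)
j = 7203 (j = 2675 + 4528 = 7203)
√(((j + 16391) + D(O(9))) + 21453) = √(((7203 + 16391) + (112 + 14*9)) + 21453) = √((23594 + (112 + 126)) + 21453) = √((23594 + 238) + 21453) = √(23832 + 21453) = √45285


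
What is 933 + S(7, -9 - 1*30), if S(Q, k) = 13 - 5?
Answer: 941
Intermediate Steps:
S(Q, k) = 8
933 + S(7, -9 - 1*30) = 933 + 8 = 941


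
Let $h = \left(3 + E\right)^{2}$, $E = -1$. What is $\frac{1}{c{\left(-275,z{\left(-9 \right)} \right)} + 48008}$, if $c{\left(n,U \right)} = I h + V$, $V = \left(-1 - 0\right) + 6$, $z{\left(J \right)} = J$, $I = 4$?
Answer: $\frac{1}{48029} \approx 2.0821 \cdot 10^{-5}$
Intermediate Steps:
$h = 4$ ($h = \left(3 - 1\right)^{2} = 2^{2} = 4$)
$V = 5$ ($V = \left(-1 + 0\right) + 6 = -1 + 6 = 5$)
$c{\left(n,U \right)} = 21$ ($c{\left(n,U \right)} = 4 \cdot 4 + 5 = 16 + 5 = 21$)
$\frac{1}{c{\left(-275,z{\left(-9 \right)} \right)} + 48008} = \frac{1}{21 + 48008} = \frac{1}{48029}$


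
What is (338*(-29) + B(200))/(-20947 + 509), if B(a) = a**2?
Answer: -15099/10219 ≈ -1.4775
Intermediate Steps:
(338*(-29) + B(200))/(-20947 + 509) = (338*(-29) + 200**2)/(-20947 + 509) = (-9802 + 40000)/(-20438) = 30198*(-1/20438) = -15099/10219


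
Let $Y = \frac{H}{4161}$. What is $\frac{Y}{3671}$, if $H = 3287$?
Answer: $\frac{173}{803949} \approx 0.00021519$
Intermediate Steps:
$Y = \frac{173}{219}$ ($Y = \frac{3287}{4161} = 3287 \cdot \frac{1}{4161} = \frac{173}{219} \approx 0.78995$)
$\frac{Y}{3671} = \frac{173}{219 \cdot 3671} = \frac{173}{219} \cdot \frac{1}{3671} = \frac{173}{803949}$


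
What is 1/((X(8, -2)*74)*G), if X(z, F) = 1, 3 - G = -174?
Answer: 1/13098 ≈ 7.6347e-5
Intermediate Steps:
G = 177 (G = 3 - 1*(-174) = 3 + 174 = 177)
1/((X(8, -2)*74)*G) = 1/((1*74)*177) = 1/(74*177) = 1/13098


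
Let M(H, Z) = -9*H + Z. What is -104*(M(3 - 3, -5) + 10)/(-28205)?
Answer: 104/5641 ≈ 0.018436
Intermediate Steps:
M(H, Z) = Z - 9*H
-104*(M(3 - 3, -5) + 10)/(-28205) = -104*((-5 - 9*(3 - 3)) + 10)/(-28205) = -104*((-5 - 9*0) + 10)*(-1/28205) = -104*((-5 + 0) + 10)*(-1/28205) = -104*(-5 + 10)*(-1/28205) = -104*5*(-1/28205) = -520*(-1/28205) = 104/5641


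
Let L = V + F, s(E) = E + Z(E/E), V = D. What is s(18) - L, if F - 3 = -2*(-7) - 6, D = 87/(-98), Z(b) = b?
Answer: 871/98 ≈ 8.8878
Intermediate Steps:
D = -87/98 (D = 87*(-1/98) = -87/98 ≈ -0.88776)
V = -87/98 ≈ -0.88776
s(E) = 1 + E (s(E) = E + E/E = E + 1 = 1 + E)
F = 11 (F = 3 + (-2*(-7) - 6) = 3 + (14 - 6) = 3 + 8 = 11)
L = 991/98 (L = -87/98 + 11 = 991/98 ≈ 10.112)
s(18) - L = (1 + 18) - 1*991/98 = 19 - 991/98 = 871/98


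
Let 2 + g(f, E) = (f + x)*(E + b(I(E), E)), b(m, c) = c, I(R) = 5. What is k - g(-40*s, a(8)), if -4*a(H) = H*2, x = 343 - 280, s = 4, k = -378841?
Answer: -379615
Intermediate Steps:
x = 63
a(H) = -H/2 (a(H) = -H*2/4 = -H/2)
g(f, E) = -2 + 2*E*(63 + f) (g(f, E) = -2 + (f + 63)*(E + E) = -2 + (63 + f)*(2*E) = -2 + 2*E*(63 + f))
k - g(-40*s, a(8)) = -378841 - (-2 + 126*(-½*8) + 2*(-½*8)*(-40*4)) = -378841 - (-2 + 126*(-4) + 2*(-4)*(-160)) = -378841 - (-2 - 504 + 1280) = -378841 - 1*774 = -378841 - 774 = -379615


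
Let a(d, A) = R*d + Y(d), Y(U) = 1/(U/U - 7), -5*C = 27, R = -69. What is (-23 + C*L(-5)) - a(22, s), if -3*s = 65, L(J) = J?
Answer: 9133/6 ≈ 1522.2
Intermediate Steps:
s = -65/3 (s = -⅓*65 = -65/3 ≈ -21.667)
C = -27/5 (C = -⅕*27 = -27/5 ≈ -5.4000)
Y(U) = -⅙ (Y(U) = 1/(1 - 7) = 1/(-6) = -⅙)
a(d, A) = -⅙ - 69*d (a(d, A) = -69*d - ⅙ = -⅙ - 69*d)
(-23 + C*L(-5)) - a(22, s) = (-23 - 27/5*(-5)) - (-⅙ - 69*22) = (-23 + 27) - (-⅙ - 1518) = 4 - 1*(-9109/6) = 4 + 9109/6 = 9133/6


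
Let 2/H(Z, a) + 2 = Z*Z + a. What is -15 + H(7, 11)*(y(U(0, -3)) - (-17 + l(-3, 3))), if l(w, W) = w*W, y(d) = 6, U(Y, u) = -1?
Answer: -403/29 ≈ -13.897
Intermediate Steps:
l(w, W) = W*w
H(Z, a) = 2/(-2 + a + Z²) (H(Z, a) = 2/(-2 + (Z*Z + a)) = 2/(-2 + (Z² + a)) = 2/(-2 + (a + Z²)) = 2/(-2 + a + Z²))
-15 + H(7, 11)*(y(U(0, -3)) - (-17 + l(-3, 3))) = -15 + (2/(-2 + 11 + 7²))*(6 - (-17 + 3*(-3))) = -15 + (2/(-2 + 11 + 49))*(6 - (-17 - 9)) = -15 + (2/58)*(6 - 1*(-26)) = -15 + (2*(1/58))*(6 + 26) = -15 + (1/29)*32 = -15 + 32/29 = -403/29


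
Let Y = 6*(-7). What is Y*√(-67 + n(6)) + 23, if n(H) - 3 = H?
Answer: 23 - 42*I*√58 ≈ 23.0 - 319.86*I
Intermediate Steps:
Y = -42
n(H) = 3 + H
Y*√(-67 + n(6)) + 23 = -42*√(-67 + (3 + 6)) + 23 = -42*√(-67 + 9) + 23 = -42*I*√58 + 23 = 23 - 42*I*√58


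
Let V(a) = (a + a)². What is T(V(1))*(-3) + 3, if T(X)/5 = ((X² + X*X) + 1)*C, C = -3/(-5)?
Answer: -294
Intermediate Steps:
V(a) = 4*a² (V(a) = (2*a)² = 4*a²)
C = ⅗ (C = -3*(-⅕) = ⅗ ≈ 0.60000)
T(X) = 3 + 6*X² (T(X) = 5*(((X² + X*X) + 1)*(⅗)) = 5*(((X² + X²) + 1)*(⅗)) = 5*((2*X² + 1)*(⅗)) = 5*((1 + 2*X²)*(⅗)) = 5*(⅗ + 6*X²/5) = 3 + 6*X²)
T(V(1))*(-3) + 3 = (3 + 6*(4*1²)²)*(-3) + 3 = (3 + 6*(4*1)²)*(-3) + 3 = (3 + 6*4²)*(-3) + 3 = (3 + 6*16)*(-3) + 3 = (3 + 96)*(-3) + 3 = 99*(-3) + 3 = -297 + 3 = -294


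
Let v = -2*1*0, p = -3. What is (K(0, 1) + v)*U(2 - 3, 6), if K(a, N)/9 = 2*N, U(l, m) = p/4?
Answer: -27/2 ≈ -13.500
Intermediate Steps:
U(l, m) = -¾ (U(l, m) = -3/4 = -3*¼ = -¾)
K(a, N) = 18*N (K(a, N) = 9*(2*N) = 18*N)
v = 0 (v = -2*0 = 0)
(K(0, 1) + v)*U(2 - 3, 6) = (18*1 + 0)*(-¾) = (18 + 0)*(-¾) = 18*(-¾) = -27/2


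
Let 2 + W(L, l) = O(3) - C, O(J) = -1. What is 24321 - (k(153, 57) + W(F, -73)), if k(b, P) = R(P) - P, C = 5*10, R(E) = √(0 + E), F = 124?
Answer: 24431 - √57 ≈ 24423.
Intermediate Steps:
R(E) = √E
C = 50
W(L, l) = -53 (W(L, l) = -2 + (-1 - 1*50) = -2 + (-1 - 50) = -2 - 51 = -53)
k(b, P) = √P - P
24321 - (k(153, 57) + W(F, -73)) = 24321 - ((√57 - 1*57) - 53) = 24321 - ((√57 - 57) - 53) = 24321 - ((-57 + √57) - 53) = 24321 - (-110 + √57) = 24321 + (110 - √57) = 24431 - √57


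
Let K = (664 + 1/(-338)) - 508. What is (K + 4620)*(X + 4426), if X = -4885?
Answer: -740957733/338 ≈ -2.1922e+6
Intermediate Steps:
K = 52727/338 (K = (664 - 1/338) - 508 = 224431/338 - 508 = 52727/338 ≈ 156.00)
(K + 4620)*(X + 4426) = (52727/338 + 4620)*(-4885 + 4426) = (1614287/338)*(-459) = -740957733/338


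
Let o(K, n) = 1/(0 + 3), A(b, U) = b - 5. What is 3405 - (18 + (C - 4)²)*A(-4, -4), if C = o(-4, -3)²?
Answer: 33328/9 ≈ 3703.1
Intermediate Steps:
A(b, U) = -5 + b
o(K, n) = ⅓ (o(K, n) = 1/3 = ⅓)
C = ⅑ (C = (⅓)² = ⅑ ≈ 0.11111)
3405 - (18 + (C - 4)²)*A(-4, -4) = 3405 - (18 + (⅑ - 4)²)*(-5 - 4) = 3405 - (18 + (-35/9)²)*(-9) = 3405 - (18 + 1225/81)*(-9) = 3405 - 2683*(-9)/81 = 3405 - 1*(-2683/9) = 3405 + 2683/9 = 33328/9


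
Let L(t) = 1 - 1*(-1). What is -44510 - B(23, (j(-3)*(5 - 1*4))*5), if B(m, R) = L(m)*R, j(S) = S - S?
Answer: -44510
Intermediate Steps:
L(t) = 2 (L(t) = 1 + 1 = 2)
j(S) = 0
B(m, R) = 2*R
-44510 - B(23, (j(-3)*(5 - 1*4))*5) = -44510 - 2*(0*(5 - 1*4))*5 = -44510 - 2*(0*(5 - 4))*5 = -44510 - 2*(0*1)*5 = -44510 - 2*0*5 = -44510 - 2*0 = -44510 - 1*0 = -44510 + 0 = -44510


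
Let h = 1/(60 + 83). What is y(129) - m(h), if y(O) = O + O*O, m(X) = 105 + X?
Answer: 2383094/143 ≈ 16665.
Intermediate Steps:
h = 1/143 ≈ 0.0069930
y(O) = O + O²
y(129) - m(h) = 129*(1 + 129) - (105 + 1/143) = 129*130 - 1*15016/143 = 16770 - 15016/143 = 2383094/143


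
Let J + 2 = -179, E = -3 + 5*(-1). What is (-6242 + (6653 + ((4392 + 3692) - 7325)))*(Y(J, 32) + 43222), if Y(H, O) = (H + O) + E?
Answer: 50386050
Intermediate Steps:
E = -8 (E = -3 - 5 = -8)
J = -181 (J = -2 - 179 = -181)
Y(H, O) = -8 + H + O (Y(H, O) = (H + O) - 8 = -8 + H + O)
(-6242 + (6653 + ((4392 + 3692) - 7325)))*(Y(J, 32) + 43222) = (-6242 + (6653 + ((4392 + 3692) - 7325)))*((-8 - 181 + 32) + 43222) = (-6242 + (6653 + (8084 - 7325)))*(-157 + 43222) = (-6242 + (6653 + 759))*43065 = (-6242 + 7412)*43065 = 1170*43065 = 50386050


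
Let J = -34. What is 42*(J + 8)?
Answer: -1092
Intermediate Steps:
42*(J + 8) = 42*(-34 + 8) = 42*(-26) = -1092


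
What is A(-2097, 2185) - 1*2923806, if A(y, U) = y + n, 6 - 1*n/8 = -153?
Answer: -2924631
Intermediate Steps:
n = 1272 (n = 48 - 8*(-153) = 48 + 1224 = 1272)
A(y, U) = 1272 + y (A(y, U) = y + 1272 = 1272 + y)
A(-2097, 2185) - 1*2923806 = (1272 - 2097) - 1*2923806 = -825 - 2923806 = -2924631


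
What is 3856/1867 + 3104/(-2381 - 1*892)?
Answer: 6825520/6110691 ≈ 1.1170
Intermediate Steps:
3856/1867 + 3104/(-2381 - 1*892) = 3856*(1/1867) + 3104/(-2381 - 892) = 3856/1867 + 3104/(-3273) = 3856/1867 + 3104*(-1/3273) = 3856/1867 - 3104/3273 = 6825520/6110691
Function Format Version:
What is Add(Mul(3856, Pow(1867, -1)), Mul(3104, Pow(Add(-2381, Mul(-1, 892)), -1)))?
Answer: Rational(6825520, 6110691) ≈ 1.1170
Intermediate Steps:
Add(Mul(3856, Pow(1867, -1)), Mul(3104, Pow(Add(-2381, Mul(-1, 892)), -1))) = Add(Mul(3856, Rational(1, 1867)), Mul(3104, Pow(Add(-2381, -892), -1))) = Add(Rational(3856, 1867), Mul(3104, Pow(-3273, -1))) = Add(Rational(3856, 1867), Mul(3104, Rational(-1, 3273))) = Add(Rational(3856, 1867), Rational(-3104, 3273)) = Rational(6825520, 6110691)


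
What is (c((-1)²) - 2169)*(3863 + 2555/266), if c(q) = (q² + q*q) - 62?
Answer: -328017411/38 ≈ -8.6320e+6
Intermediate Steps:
c(q) = -62 + 2*q² (c(q) = (q² + q²) - 62 = 2*q² - 62 = -62 + 2*q²)
(c((-1)²) - 2169)*(3863 + 2555/266) = ((-62 + 2*((-1)²)²) - 2169)*(3863 + 2555/266) = ((-62 + 2*1²) - 2169)*(3863 + 2555*(1/266)) = ((-62 + 2*1) - 2169)*(3863 + 365/38) = ((-62 + 2) - 2169)*(147159/38) = (-60 - 2169)*(147159/38) = -2229*147159/38 = -328017411/38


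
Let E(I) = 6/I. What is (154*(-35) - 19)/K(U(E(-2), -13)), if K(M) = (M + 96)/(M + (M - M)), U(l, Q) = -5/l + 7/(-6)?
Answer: -5409/193 ≈ -28.026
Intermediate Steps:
U(l, Q) = -7/6 - 5/l (U(l, Q) = -5/l + 7*(-⅙) = -5/l - 7/6 = -7/6 - 5/l)
K(M) = (96 + M)/M (K(M) = (96 + M)/(M + 0) = (96 + M)/M)
(154*(-35) - 19)/K(U(E(-2), -13)) = (154*(-35) - 19)/(((96 + (-7/6 - 5/(6/(-2))))/(-7/6 - 5/(6/(-2))))) = (-5390 - 19)/(((96 + (-7/6 - 5/(6*(-½))))/(-7/6 - 5/(6*(-½))))) = -5409*(-7/6 - 5/(-3))/(96 + (-7/6 - 5/(-3))) = -5409*(-7/6 - 5*(-⅓))/(96 + (-7/6 - 5*(-⅓))) = -5409*(-7/6 + 5/3)/(96 + (-7/6 + 5/3)) = -5409*1/(2*(96 + ½)) = -5409/(2*(193/2)) = -5409/193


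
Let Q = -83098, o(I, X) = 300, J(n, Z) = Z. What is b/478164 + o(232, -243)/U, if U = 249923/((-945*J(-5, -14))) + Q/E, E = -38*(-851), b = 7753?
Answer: 30713128558545901/1669419575847588 ≈ 18.397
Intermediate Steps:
E = 32338
U = 3491311717/213915870 (U = 249923/((-945*(-14))) - 83098/32338 = 249923/13230 - 83098*1/32338 = 249923*(1/13230) - 41549/16169 = 249923/13230 - 41549/16169 = 3491311717/213915870 ≈ 16.321)
b/478164 + o(232, -243)/U = 7753/478164 + 300/(3491311717/213915870) = 7753*(1/478164) + 300*(213915870/3491311717) = 7753/478164 + 64174761000/3491311717 = 30713128558545901/1669419575847588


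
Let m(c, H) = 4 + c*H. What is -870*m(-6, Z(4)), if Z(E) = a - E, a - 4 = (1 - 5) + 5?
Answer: 1740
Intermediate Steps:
a = 5 (a = 4 + ((1 - 5) + 5) = 4 + (-4 + 5) = 4 + 1 = 5)
Z(E) = 5 - E
m(c, H) = 4 + H*c
-870*m(-6, Z(4)) = -870*(4 + (5 - 1*4)*(-6)) = -870*(4 + (5 - 4)*(-6)) = -870*(4 + 1*(-6)) = -870*(4 - 6) = -870*(-2) = 1740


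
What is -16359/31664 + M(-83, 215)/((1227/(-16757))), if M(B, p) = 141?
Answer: -24944592287/12950576 ≈ -1926.1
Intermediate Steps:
-16359/31664 + M(-83, 215)/((1227/(-16757))) = -16359/31664 + 141/((1227/(-16757))) = -16359*1/31664 + 141/((1227*(-1/16757))) = -16359/31664 + 141/(-1227/16757) = -16359/31664 + 141*(-16757/1227) = -16359/31664 - 787579/409 = -24944592287/12950576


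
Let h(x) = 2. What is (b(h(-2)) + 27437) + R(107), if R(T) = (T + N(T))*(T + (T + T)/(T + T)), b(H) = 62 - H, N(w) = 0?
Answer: 39053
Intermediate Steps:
R(T) = T*(1 + T) (R(T) = (T + 0)*(T + (T + T)/(T + T)) = T*(T + (2*T)/((2*T))) = T*(T + (2*T)*(1/(2*T))) = T*(T + 1) = T*(1 + T))
(b(h(-2)) + 27437) + R(107) = ((62 - 1*2) + 27437) + 107*(1 + 107) = ((62 - 2) + 27437) + 107*108 = (60 + 27437) + 11556 = 27497 + 11556 = 39053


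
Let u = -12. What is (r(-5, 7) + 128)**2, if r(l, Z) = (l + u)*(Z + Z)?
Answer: 12100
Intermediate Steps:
r(l, Z) = 2*Z*(-12 + l) (r(l, Z) = (l - 12)*(Z + Z) = (-12 + l)*(2*Z) = 2*Z*(-12 + l))
(r(-5, 7) + 128)**2 = (2*7*(-12 - 5) + 128)**2 = (2*7*(-17) + 128)**2 = (-238 + 128)**2 = (-110)**2 = 12100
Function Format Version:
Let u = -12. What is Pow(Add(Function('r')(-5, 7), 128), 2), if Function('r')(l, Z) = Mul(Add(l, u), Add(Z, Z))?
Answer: 12100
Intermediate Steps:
Function('r')(l, Z) = Mul(2, Z, Add(-12, l)) (Function('r')(l, Z) = Mul(Add(l, -12), Add(Z, Z)) = Mul(Add(-12, l), Mul(2, Z)) = Mul(2, Z, Add(-12, l)))
Pow(Add(Function('r')(-5, 7), 128), 2) = Pow(Add(Mul(2, 7, Add(-12, -5)), 128), 2) = Pow(Add(Mul(2, 7, -17), 128), 2) = Pow(Add(-238, 128), 2) = Pow(-110, 2) = 12100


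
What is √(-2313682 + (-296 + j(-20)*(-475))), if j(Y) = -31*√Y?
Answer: √(-2313978 + 29450*I*√5) ≈ 21.64 + 1521.3*I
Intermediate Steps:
√(-2313682 + (-296 + j(-20)*(-475))) = √(-2313682 + (-296 - 62*I*√5*(-475))) = √(-2313682 + (-296 + 29450*I*√5)) = √(-2313978 + 29450*I*√5)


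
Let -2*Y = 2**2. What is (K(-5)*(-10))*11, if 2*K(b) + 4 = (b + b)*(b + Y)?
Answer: -3630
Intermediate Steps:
Y = -2 (Y = -1/2*2**2 = -1/2*4 = -2)
K(b) = -2 + b*(-2 + b) (K(b) = -2 + ((b + b)*(b - 2))/2 = -2 + ((2*b)*(-2 + b))/2 = -2 + (2*b*(-2 + b))/2 = -2 + b*(-2 + b))
(K(-5)*(-10))*11 = ((-2 + (-5)**2 - 2*(-5))*(-10))*11 = ((-2 + 25 + 10)*(-10))*11 = (33*(-10))*11 = -330*11 = -3630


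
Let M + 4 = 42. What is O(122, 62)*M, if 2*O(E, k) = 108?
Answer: 2052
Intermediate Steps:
M = 38 (M = -4 + 42 = 38)
O(E, k) = 54 (O(E, k) = (½)*108 = 54)
O(122, 62)*M = 54*38 = 2052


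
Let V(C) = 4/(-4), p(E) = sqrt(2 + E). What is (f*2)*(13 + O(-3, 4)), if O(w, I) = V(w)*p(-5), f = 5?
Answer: 130 - 10*I*sqrt(3) ≈ 130.0 - 17.32*I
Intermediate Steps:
V(C) = -1 (V(C) = 4*(-1/4) = -1)
O(w, I) = -I*sqrt(3) (O(w, I) = -sqrt(2 - 5) = -sqrt(-3) = -I*sqrt(3))
(f*2)*(13 + O(-3, 4)) = (5*2)*(13 - I*sqrt(3)) = 10*(13 - I*sqrt(3)) = 130 - 10*I*sqrt(3)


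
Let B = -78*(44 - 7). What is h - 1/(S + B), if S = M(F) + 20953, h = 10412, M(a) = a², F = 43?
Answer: 207365391/19916 ≈ 10412.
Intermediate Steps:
B = -2886 (B = -78*37 = -2886)
S = 22802 (S = 43² + 20953 = 1849 + 20953 = 22802)
h - 1/(S + B) = 10412 - 1/(22802 - 2886) = 10412 - 1/19916 = 207365391/19916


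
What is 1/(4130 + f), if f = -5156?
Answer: -1/1026 ≈ -0.00097466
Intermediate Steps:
1/(4130 + f) = 1/(4130 - 5156) = 1/(-1026) = -1/1026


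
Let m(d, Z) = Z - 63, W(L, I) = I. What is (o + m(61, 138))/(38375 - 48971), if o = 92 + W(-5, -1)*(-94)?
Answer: -87/3532 ≈ -0.024632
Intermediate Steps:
m(d, Z) = -63 + Z
o = 186 (o = 92 - 1*(-94) = 92 + 94 = 186)
(o + m(61, 138))/(38375 - 48971) = (186 + (-63 + 138))/(38375 - 48971) = (186 + 75)/(-10596) = 261*(-1/10596) = -87/3532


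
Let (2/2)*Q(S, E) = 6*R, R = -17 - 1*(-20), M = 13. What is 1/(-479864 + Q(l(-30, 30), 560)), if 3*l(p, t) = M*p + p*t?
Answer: -1/479846 ≈ -2.0840e-6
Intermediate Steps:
R = 3 (R = -17 + 20 = 3)
l(p, t) = 13*p/3 + p*t/3 (l(p, t) = (13*p + p*t)/3 = 13*p/3 + p*t/3)
Q(S, E) = 18 (Q(S, E) = 6*3 = 18)
1/(-479864 + Q(l(-30, 30), 560)) = 1/(-479864 + 18) = 1/(-479846) = -1/479846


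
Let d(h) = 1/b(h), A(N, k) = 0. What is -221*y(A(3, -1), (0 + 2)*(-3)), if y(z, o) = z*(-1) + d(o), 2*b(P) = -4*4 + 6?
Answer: 221/5 ≈ 44.200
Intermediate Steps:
b(P) = -5 (b(P) = (-4*4 + 6)/2 = (-16 + 6)/2 = (½)*(-10) = -5)
d(h) = -⅕ (d(h) = 1/(-5) = -⅕)
y(z, o) = -⅕ - z (y(z, o) = z*(-1) - ⅕ = -z - ⅕ = -⅕ - z)
-221*y(A(3, -1), (0 + 2)*(-3)) = -221*(-⅕ - 1*0) = -221*(-⅕ + 0) = -221*(-⅕) = 221/5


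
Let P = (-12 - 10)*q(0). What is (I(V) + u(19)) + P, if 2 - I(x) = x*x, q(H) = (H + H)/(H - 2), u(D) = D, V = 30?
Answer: -879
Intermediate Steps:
q(H) = 2*H/(-2 + H) (q(H) = (2*H)/(-2 + H) = 2*H/(-2 + H))
I(x) = 2 - x**2 (I(x) = 2 - x*x = 2 - x**2)
P = 0 (P = (-12 - 10)*(2*0/(-2 + 0)) = -44*0/(-2) = -44*0*(-1)/2 = -22*0 = 0)
(I(V) + u(19)) + P = ((2 - 1*30**2) + 19) + 0 = ((2 - 1*900) + 19) + 0 = ((2 - 900) + 19) + 0 = (-898 + 19) + 0 = -879 + 0 = -879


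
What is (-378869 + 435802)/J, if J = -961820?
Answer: -56933/961820 ≈ -0.059193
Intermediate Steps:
(-378869 + 435802)/J = (-378869 + 435802)/(-961820) = 56933*(-1/961820) = -56933/961820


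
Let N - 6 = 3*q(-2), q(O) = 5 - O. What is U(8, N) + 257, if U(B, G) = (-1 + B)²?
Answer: 306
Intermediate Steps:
N = 27 (N = 6 + 3*(5 - 1*(-2)) = 6 + 3*(5 + 2) = 6 + 3*7 = 6 + 21 = 27)
U(8, N) + 257 = (-1 + 8)² + 257 = 7² + 257 = 49 + 257 = 306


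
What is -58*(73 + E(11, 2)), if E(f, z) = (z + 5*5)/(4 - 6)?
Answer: -3451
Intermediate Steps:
E(f, z) = -25/2 - z/2 (E(f, z) = (z + 25)/(-2) = (25 + z)*(-½) = -25/2 - z/2)
-58*(73 + E(11, 2)) = -58*(73 + (-25/2 - ½*2)) = -58*(73 + (-25/2 - 1)) = -58*(73 - 27/2) = -58*119/2 = -3451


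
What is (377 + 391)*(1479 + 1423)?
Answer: 2228736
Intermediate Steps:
(377 + 391)*(1479 + 1423) = 768*2902 = 2228736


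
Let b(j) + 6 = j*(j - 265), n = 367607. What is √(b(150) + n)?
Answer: √350351 ≈ 591.90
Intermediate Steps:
b(j) = -6 + j*(-265 + j) (b(j) = -6 + j*(j - 265) = -6 + j*(-265 + j))
√(b(150) + n) = √((-6 + 150² - 265*150) + 367607) = √((-6 + 22500 - 39750) + 367607) = √(-17256 + 367607) = √350351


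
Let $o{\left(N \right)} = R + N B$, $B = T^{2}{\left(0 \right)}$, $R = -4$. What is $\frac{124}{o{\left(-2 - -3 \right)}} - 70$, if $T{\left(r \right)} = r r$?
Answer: $-101$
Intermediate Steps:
$T{\left(r \right)} = r^{2}$
$B = 0$ ($B = \left(0^{2}\right)^{2} = 0^{2} = 0$)
$o{\left(N \right)} = -4$ ($o{\left(N \right)} = -4 + N 0 = -4 + 0 = -4$)
$\frac{124}{o{\left(-2 - -3 \right)}} - 70 = \frac{124}{-4} - 70 = 124 \left(- \frac{1}{4}\right) - 70 = -31 - 70 = -101$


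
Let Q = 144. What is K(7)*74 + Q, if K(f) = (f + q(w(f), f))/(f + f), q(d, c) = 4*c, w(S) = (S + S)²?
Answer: 329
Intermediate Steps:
w(S) = 4*S² (w(S) = (2*S)² = 4*S²)
K(f) = 5/2 (K(f) = (f + 4*f)/(f + f) = (5*f)/((2*f)) = (5*f)*(1/(2*f)) = 5/2)
K(7)*74 + Q = (5/2)*74 + 144 = 185 + 144 = 329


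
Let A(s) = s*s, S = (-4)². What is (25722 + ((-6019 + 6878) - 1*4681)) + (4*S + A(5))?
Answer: 21989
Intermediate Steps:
S = 16
A(s) = s²
(25722 + ((-6019 + 6878) - 1*4681)) + (4*S + A(5)) = (25722 + ((-6019 + 6878) - 1*4681)) + (4*16 + 5²) = (25722 + (859 - 4681)) + (64 + 25) = (25722 - 3822) + 89 = 21900 + 89 = 21989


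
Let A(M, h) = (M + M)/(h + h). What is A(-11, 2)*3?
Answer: -33/2 ≈ -16.500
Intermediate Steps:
A(M, h) = M/h (A(M, h) = (2*M)/((2*h)) = (2*M)*(1/(2*h)) = M/h)
A(-11, 2)*3 = -11/2*3 = -33/2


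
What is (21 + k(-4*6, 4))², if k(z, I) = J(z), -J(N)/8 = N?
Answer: 45369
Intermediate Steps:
J(N) = -8*N
k(z, I) = -8*z
(21 + k(-4*6, 4))² = (21 - (-32)*6)² = (21 - 8*(-24))² = (21 + 192)² = 213² = 45369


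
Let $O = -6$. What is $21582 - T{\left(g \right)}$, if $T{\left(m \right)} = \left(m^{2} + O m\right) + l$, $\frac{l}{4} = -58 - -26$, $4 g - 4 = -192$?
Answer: $19219$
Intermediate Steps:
$g = -47$ ($g = 1 + \frac{1}{4} \left(-192\right) = 1 - 48 = -47$)
$l = -128$ ($l = 4 \left(-58 - -26\right) = 4 \left(-58 + 26\right) = 4 \left(-32\right) = -128$)
$T{\left(m \right)} = -128 + m^{2} - 6 m$ ($T{\left(m \right)} = \left(m^{2} - 6 m\right) - 128 = -128 + m^{2} - 6 m$)
$21582 - T{\left(g \right)} = 21582 - \left(-128 + \left(-47\right)^{2} - -282\right) = 21582 - \left(-128 + 2209 + 282\right) = 21582 - 2363 = 19219$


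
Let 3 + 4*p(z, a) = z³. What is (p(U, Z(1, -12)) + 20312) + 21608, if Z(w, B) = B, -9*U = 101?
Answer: 30301558/729 ≈ 41566.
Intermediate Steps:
U = -101/9 (U = -⅑*101 = -101/9 ≈ -11.222)
p(z, a) = -¾ + z³/4
(p(U, Z(1, -12)) + 20312) + 21608 = ((-¾ + (-101/9)³/4) + 20312) + 21608 = ((-¾ + (¼)*(-1030301/729)) + 20312) + 21608 = ((-¾ - 1030301/2916) + 20312) + 21608 = (-258122/729 + 20312) + 21608 = 14549326/729 + 21608 = 30301558/729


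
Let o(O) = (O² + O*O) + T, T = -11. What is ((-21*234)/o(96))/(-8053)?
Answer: 378/11411101 ≈ 3.3126e-5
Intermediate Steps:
o(O) = -11 + 2*O² (o(O) = (O² + O*O) - 11 = (O² + O²) - 11 = 2*O² - 11 = -11 + 2*O²)
((-21*234)/o(96))/(-8053) = ((-21*234)/(-11 + 2*96²))/(-8053) = -4914/(-11 + 2*9216)*(-1/8053) = -4914/(-11 + 18432)*(-1/8053) = -4914/18421*(-1/8053) = -4914*1/18421*(-1/8053) = -378/1417*(-1/8053) = 378/11411101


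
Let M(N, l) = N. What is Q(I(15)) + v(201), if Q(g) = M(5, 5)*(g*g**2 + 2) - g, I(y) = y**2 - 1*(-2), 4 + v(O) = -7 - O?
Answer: 58484986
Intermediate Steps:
v(O) = -11 - O (v(O) = -4 + (-7 - O) = -11 - O)
I(y) = 2 + y**2 (I(y) = y**2 + 2 = 2 + y**2)
Q(g) = 10 - g + 5*g**3 (Q(g) = 5*(g*g**2 + 2) - g = 5*(g**3 + 2) - g = 5*(2 + g**3) - g = (10 + 5*g**3) - g = 10 - g + 5*g**3)
Q(I(15)) + v(201) = (10 - (2 + 15**2) + 5*(2 + 15**2)**3) + (-11 - 1*201) = (10 - (2 + 225) + 5*(2 + 225)**3) + (-11 - 201) = (10 - 1*227 + 5*227**3) - 212 = (10 - 227 + 5*11697083) - 212 = (10 - 227 + 58485415) - 212 = 58485198 - 212 = 58484986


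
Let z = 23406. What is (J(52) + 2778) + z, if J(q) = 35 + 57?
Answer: 26276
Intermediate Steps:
J(q) = 92
(J(52) + 2778) + z = (92 + 2778) + 23406 = 2870 + 23406 = 26276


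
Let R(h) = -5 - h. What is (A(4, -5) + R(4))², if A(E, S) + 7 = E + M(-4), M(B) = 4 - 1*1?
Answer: 81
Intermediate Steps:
M(B) = 3 (M(B) = 4 - 1 = 3)
A(E, S) = -4 + E (A(E, S) = -7 + (E + 3) = -7 + (3 + E) = -4 + E)
(A(4, -5) + R(4))² = ((-4 + 4) + (-5 - 1*4))² = (0 + (-5 - 4))² = (0 - 9)² = (-9)² = 81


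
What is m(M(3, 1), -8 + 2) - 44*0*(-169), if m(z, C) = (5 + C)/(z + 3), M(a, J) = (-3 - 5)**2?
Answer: -1/67 ≈ -0.014925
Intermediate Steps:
M(a, J) = 64 (M(a, J) = (-8)**2 = 64)
m(z, C) = (5 + C)/(3 + z)
m(M(3, 1), -8 + 2) - 44*0*(-169) = (5 + (-8 + 2))/(3 + 64) - 44*0*(-169) = (5 - 6)/67 + 0*(-169) = (1/67)*(-1) + 0 = -1/67 + 0 = -1/67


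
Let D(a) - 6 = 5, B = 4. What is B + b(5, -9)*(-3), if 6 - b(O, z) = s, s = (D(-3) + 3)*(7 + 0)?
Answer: 280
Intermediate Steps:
D(a) = 11 (D(a) = 6 + 5 = 11)
s = 98 (s = (11 + 3)*(7 + 0) = 14*7 = 98)
b(O, z) = -92 (b(O, z) = 6 - 1*98 = 6 - 98 = -92)
B + b(5, -9)*(-3) = 4 - 92*(-3) = 4 + 276 = 280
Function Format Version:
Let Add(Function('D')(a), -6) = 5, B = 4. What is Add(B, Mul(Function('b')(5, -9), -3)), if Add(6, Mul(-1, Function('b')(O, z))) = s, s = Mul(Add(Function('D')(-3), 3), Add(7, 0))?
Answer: 280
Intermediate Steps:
Function('D')(a) = 11 (Function('D')(a) = Add(6, 5) = 11)
s = 98 (s = Mul(Add(11, 3), Add(7, 0)) = Mul(14, 7) = 98)
Function('b')(O, z) = -92 (Function('b')(O, z) = Add(6, Mul(-1, 98)) = Add(6, -98) = -92)
Add(B, Mul(Function('b')(5, -9), -3)) = Add(4, Mul(-92, -3)) = Add(4, 276) = 280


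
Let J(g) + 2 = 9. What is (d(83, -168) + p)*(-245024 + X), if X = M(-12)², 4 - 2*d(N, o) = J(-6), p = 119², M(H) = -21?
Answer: -6926345977/2 ≈ -3.4632e+9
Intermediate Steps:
p = 14161
J(g) = 7 (J(g) = -2 + 9 = 7)
d(N, o) = -3/2 (d(N, o) = 2 - ½*7 = 2 - 7/2 = -3/2)
X = 441 (X = (-21)² = 441)
(d(83, -168) + p)*(-245024 + X) = (-3/2 + 14161)*(-245024 + 441) = (28319/2)*(-244583) = -6926345977/2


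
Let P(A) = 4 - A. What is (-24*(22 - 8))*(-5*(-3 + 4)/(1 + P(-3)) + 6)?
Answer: -1806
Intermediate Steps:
(-24*(22 - 8))*(-5*(-3 + 4)/(1 + P(-3)) + 6) = (-24*(22 - 8))*(-5*(-3 + 4)/(1 + (4 - 1*(-3))) + 6) = (-24*14)*(-5/(1 + (4 + 3)) + 6) = -336*(-5/(1 + 7) + 6) = -336*(-5/8 + 6) = -336*43/8 = -1806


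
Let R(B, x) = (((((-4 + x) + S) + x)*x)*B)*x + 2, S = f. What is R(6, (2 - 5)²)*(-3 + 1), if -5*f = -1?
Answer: -69032/5 ≈ -13806.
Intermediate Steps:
f = ⅕ (f = -⅕*(-1) = ⅕ ≈ 0.20000)
S = ⅕ ≈ 0.20000
R(B, x) = 2 + B*x²*(-19/5 + 2*x) (R(B, x) = (((((-4 + x) + ⅕) + x)*x)*B)*x + 2 = ((((-19/5 + x) + x)*x)*B)*x + 2 = (((-19/5 + 2*x)*x)*B)*x + 2 = ((x*(-19/5 + 2*x))*B)*x + 2 = (B*x*(-19/5 + 2*x))*x + 2 = B*x²*(-19/5 + 2*x) + 2 = 2 + B*x²*(-19/5 + 2*x))
R(6, (2 - 5)²)*(-3 + 1) = (2 + 2*6*((2 - 5)²)³ - 19/5*6*((2 - 5)²)²)*(-3 + 1) = (2 + 2*6*((-3)²)³ - 19/5*6*((-3)²)²)*(-2) = (2 + 2*6*9³ - 19/5*6*9²)*(-2) = (2 + 2*6*729 - 19/5*6*81)*(-2) = (2 + 8748 - 9234/5)*(-2) = (34516/5)*(-2) = -69032/5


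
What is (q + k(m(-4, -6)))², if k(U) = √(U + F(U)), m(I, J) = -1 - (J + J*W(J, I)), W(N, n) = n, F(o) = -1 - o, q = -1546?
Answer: (1546 - I)² ≈ 2.3901e+6 - 3.09e+3*I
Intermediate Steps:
m(I, J) = -1 - J - I*J (m(I, J) = -1 - (J + J*I) = -1 - (J + I*J) = -1 + (-J - I*J) = -1 - J - I*J)
k(U) = I (k(U) = √(U + (-1 - U)) = √(-1) = I)
(q + k(m(-4, -6)))² = (-1546 + I)²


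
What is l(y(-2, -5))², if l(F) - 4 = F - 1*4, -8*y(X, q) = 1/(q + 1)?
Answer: 1/1024 ≈ 0.00097656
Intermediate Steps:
y(X, q) = -1/(8*(1 + q)) (y(X, q) = -1/(8*(q + 1)) = -1/(8*(1 + q)))
l(F) = F (l(F) = 4 + (F - 1*4) = 4 + (F - 4) = 4 + (-4 + F) = F)
l(y(-2, -5))² = (-1/(8 + 8*(-5)))² = (-1/(8 - 40))² = (-1/(-32))² = (-1*(-1/32))² = (1/32)² = 1/1024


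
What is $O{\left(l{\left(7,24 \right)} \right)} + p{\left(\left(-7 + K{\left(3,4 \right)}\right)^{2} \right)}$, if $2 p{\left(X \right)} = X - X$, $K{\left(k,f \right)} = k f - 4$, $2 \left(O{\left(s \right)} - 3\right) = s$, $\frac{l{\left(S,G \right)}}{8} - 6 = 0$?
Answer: $27$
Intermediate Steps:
$l{\left(S,G \right)} = 48$ ($l{\left(S,G \right)} = 48 + 8 \cdot 0 = 48 + 0 = 48$)
$O{\left(s \right)} = 3 + \frac{s}{2}$
$K{\left(k,f \right)} = -4 + f k$ ($K{\left(k,f \right)} = f k - 4 = -4 + f k$)
$p{\left(X \right)} = 0$ ($p{\left(X \right)} = \frac{X - X}{2} = \frac{1}{2} \cdot 0 = 0$)
$O{\left(l{\left(7,24 \right)} \right)} + p{\left(\left(-7 + K{\left(3,4 \right)}\right)^{2} \right)} = \left(3 + \frac{1}{2} \cdot 48\right) + 0 = \left(3 + 24\right) + 0 = 27 + 0 = 27$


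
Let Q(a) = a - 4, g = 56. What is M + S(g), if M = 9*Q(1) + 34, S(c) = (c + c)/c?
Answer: 9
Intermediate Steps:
Q(a) = -4 + a
S(c) = 2 (S(c) = (2*c)/c = 2)
M = 7 (M = 9*(-4 + 1) + 34 = 9*(-3) + 34 = -27 + 34 = 7)
M + S(g) = 7 + 2 = 9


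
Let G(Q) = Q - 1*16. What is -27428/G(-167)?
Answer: 27428/183 ≈ 149.88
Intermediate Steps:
G(Q) = -16 + Q (G(Q) = Q - 16 = -16 + Q)
-27428/G(-167) = -27428/(-16 - 167) = -27428/(-183) = -27428*(-1/183) = 27428/183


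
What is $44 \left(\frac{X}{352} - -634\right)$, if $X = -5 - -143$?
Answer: $\frac{111653}{4} \approx 27913.0$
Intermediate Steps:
$X = 138$ ($X = -5 + 143 = 138$)
$44 \left(\frac{X}{352} - -634\right) = 44 \left(\frac{138}{352} - -634\right) = 44 \left(138 \cdot \frac{1}{352} + 634\right) = 44 \left(\frac{69}{176} + 634\right) = 44 \cdot \frac{111653}{176} = \frac{111653}{4}$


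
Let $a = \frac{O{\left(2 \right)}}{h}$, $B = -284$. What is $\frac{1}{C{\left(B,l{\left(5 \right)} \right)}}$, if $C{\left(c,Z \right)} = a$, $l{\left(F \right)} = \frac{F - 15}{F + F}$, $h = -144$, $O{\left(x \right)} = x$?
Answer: $-72$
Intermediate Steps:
$l{\left(F \right)} = \frac{-15 + F}{2 F}$
$a = - \frac{1}{72}$ ($a = \frac{2}{-144} = 2 \left(- \frac{1}{144}\right) = - \frac{1}{72} \approx -0.013889$)
$C{\left(c,Z \right)} = - \frac{1}{72}$
$\frac{1}{C{\left(B,l{\left(5 \right)} \right)}} = \frac{1}{- \frac{1}{72}} = -72$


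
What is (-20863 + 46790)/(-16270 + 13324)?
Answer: -25927/2946 ≈ -8.8008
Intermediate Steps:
(-20863 + 46790)/(-16270 + 13324) = 25927/(-2946) = 25927*(-1/2946) = -25927/2946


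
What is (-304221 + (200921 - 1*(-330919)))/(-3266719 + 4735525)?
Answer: 75873/489602 ≈ 0.15497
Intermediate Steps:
(-304221 + (200921 - 1*(-330919)))/(-3266719 + 4735525) = (-304221 + (200921 + 330919))/1468806 = (-304221 + 531840)*(1/1468806) = 227619*(1/1468806) = 75873/489602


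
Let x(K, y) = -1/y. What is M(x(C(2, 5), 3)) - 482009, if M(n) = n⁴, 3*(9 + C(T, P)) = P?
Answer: -39042728/81 ≈ -4.8201e+5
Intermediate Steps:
C(T, P) = -9 + P/3
x(K, y) = -1/y
M(x(C(2, 5), 3)) - 482009 = (-1/3)⁴ - 482009 = (-1*⅓)⁴ - 482009 = (-⅓)⁴ - 482009 = 1/81 - 482009 = -39042728/81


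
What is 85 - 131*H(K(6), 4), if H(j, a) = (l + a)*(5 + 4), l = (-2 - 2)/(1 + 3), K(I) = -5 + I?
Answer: -3452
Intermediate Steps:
l = -1 (l = -4/4 = -4*1/4 = -1)
H(j, a) = -9 + 9*a (H(j, a) = (-1 + a)*(5 + 4) = (-1 + a)*9 = -9 + 9*a)
85 - 131*H(K(6), 4) = 85 - 131*(-9 + 9*4) = 85 - 131*(-9 + 36) = 85 - 131*27 = 85 - 3537 = -3452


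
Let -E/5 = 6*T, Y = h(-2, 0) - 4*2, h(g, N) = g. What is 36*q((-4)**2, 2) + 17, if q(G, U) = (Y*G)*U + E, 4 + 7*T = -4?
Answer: -71881/7 ≈ -10269.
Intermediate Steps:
T = -8/7 (T = -4/7 + (1/7)*(-4) = -4/7 - 4/7 = -8/7 ≈ -1.1429)
Y = -10 (Y = -2 - 4*2 = -2 - 8 = -10)
E = 240/7 (E = -30*(-8)/7 = -5*(-48/7) = 240/7 ≈ 34.286)
q(G, U) = 240/7 - 10*G*U (q(G, U) = (-10*G)*U + 240/7 = -10*G*U + 240/7 = 240/7 - 10*G*U)
36*q((-4)**2, 2) + 17 = 36*(240/7 - 10*(-4)**2*2) + 17 = 36*(240/7 - 10*16*2) + 17 = 36*(240/7 - 320) + 17 = 36*(-2000/7) + 17 = -72000/7 + 17 = -71881/7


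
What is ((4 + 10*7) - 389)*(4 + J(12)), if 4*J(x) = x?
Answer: -2205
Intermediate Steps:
J(x) = x/4
((4 + 10*7) - 389)*(4 + J(12)) = ((4 + 10*7) - 389)*(4 + (1/4)*12) = ((4 + 70) - 389)*(4 + 3) = (74 - 389)*7 = -315*7 = -2205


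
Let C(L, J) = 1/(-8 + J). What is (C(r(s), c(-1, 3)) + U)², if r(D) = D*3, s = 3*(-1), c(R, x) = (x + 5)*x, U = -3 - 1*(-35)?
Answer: 263169/256 ≈ 1028.0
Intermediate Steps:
U = 32 (U = -3 + 35 = 32)
c(R, x) = x*(5 + x) (c(R, x) = (5 + x)*x = x*(5 + x))
s = -3
r(D) = 3*D
(C(r(s), c(-1, 3)) + U)² = (1/(-8 + 3*(5 + 3)) + 32)² = (1/(-8 + 3*8) + 32)² = (1/(-8 + 24) + 32)² = (1/16 + 32)² = (513/16)² = 263169/256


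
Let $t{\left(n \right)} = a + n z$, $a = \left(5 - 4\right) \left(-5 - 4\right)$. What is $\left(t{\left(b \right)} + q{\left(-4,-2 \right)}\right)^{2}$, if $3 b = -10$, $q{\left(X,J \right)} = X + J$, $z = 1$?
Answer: $\frac{3025}{9} \approx 336.11$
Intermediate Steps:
$q{\left(X,J \right)} = J + X$
$a = -9$ ($a = 1 \left(-9\right) = -9$)
$b = - \frac{10}{3}$ ($b = \frac{1}{3} \left(-10\right) = - \frac{10}{3} \approx -3.3333$)
$t{\left(n \right)} = -9 + n$ ($t{\left(n \right)} = -9 + n 1 = -9 + n$)
$\left(t{\left(b \right)} + q{\left(-4,-2 \right)}\right)^{2} = \left(\left(-9 - \frac{10}{3}\right) - 6\right)^{2} = \left(- \frac{37}{3} - 6\right)^{2} = \left(- \frac{55}{3}\right)^{2} = \frac{3025}{9}$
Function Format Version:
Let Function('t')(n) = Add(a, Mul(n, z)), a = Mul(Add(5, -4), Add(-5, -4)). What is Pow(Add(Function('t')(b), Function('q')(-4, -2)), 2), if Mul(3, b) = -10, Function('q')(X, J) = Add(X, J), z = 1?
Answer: Rational(3025, 9) ≈ 336.11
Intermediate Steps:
Function('q')(X, J) = Add(J, X)
a = -9 (a = Mul(1, -9) = -9)
b = Rational(-10, 3) (b = Mul(Rational(1, 3), -10) = Rational(-10, 3) ≈ -3.3333)
Function('t')(n) = Add(-9, n) (Function('t')(n) = Add(-9, Mul(n, 1)) = Add(-9, n))
Pow(Add(Function('t')(b), Function('q')(-4, -2)), 2) = Pow(Add(Add(-9, Rational(-10, 3)), Add(-2, -4)), 2) = Pow(Add(Rational(-37, 3), -6), 2) = Pow(Rational(-55, 3), 2) = Rational(3025, 9)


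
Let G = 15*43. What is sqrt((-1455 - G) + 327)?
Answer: 3*I*sqrt(197) ≈ 42.107*I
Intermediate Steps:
G = 645
sqrt((-1455 - G) + 327) = sqrt((-1455 - 1*645) + 327) = sqrt((-1455 - 645) + 327) = sqrt(-2100 + 327) = sqrt(-1773) = 3*I*sqrt(197)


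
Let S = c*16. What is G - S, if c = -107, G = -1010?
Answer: 702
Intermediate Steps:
S = -1712 (S = -107*16 = -1712)
G - S = -1010 - 1*(-1712) = -1010 + 1712 = 702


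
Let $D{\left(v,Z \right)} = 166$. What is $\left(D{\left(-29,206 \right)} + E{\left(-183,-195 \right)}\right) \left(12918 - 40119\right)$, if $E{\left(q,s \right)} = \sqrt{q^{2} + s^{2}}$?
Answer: $-4515366 - 81603 \sqrt{7946} \approx -1.1789 \cdot 10^{7}$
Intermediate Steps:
$\left(D{\left(-29,206 \right)} + E{\left(-183,-195 \right)}\right) \left(12918 - 40119\right) = \left(166 + \sqrt{\left(-183\right)^{2} + \left(-195\right)^{2}}\right) \left(12918 - 40119\right) = \left(166 + \sqrt{33489 + 38025}\right) \left(-27201\right) = \left(166 + \sqrt{71514}\right) \left(-27201\right) = \left(166 + 3 \sqrt{7946}\right) \left(-27201\right) = -4515366 - 81603 \sqrt{7946}$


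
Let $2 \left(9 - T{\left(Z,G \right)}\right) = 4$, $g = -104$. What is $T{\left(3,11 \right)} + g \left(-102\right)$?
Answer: $10615$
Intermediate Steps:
$T{\left(Z,G \right)} = 7$ ($T{\left(Z,G \right)} = 9 - 2 = 7$)
$T{\left(3,11 \right)} + g \left(-102\right) = 7 - -10608 = 7 + 10608 = 10615$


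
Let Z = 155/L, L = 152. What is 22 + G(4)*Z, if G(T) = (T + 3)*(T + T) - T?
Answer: 2851/38 ≈ 75.026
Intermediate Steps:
Z = 155/152 ≈ 1.0197
G(T) = -T + 2*T*(3 + T) (G(T) = (3 + T)*(2*T) - T = 2*T*(3 + T) - T = -T + 2*T*(3 + T))
22 + G(4)*Z = 22 + (4*(5 + 2*4))*(155/152) = 22 + (4*(5 + 8))*(155/152) = 22 + (4*13)*(155/152) = 22 + 52*(155/152) = 22 + 2015/38 = 2851/38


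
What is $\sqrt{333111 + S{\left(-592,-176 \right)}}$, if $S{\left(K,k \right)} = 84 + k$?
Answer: $\sqrt{333019} \approx 577.08$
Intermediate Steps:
$\sqrt{333111 + S{\left(-592,-176 \right)}} = \sqrt{333111 + \left(84 - 176\right)} = \sqrt{333111 - 92} = \sqrt{333019}$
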